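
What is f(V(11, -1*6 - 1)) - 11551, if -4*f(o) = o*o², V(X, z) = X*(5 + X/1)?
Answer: -1374495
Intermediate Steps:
V(X, z) = X*(5 + X) (V(X, z) = X*(5 + X*1) = X*(5 + X))
f(o) = -o³/4 (f(o) = -o*o²/4 = -o³/4)
f(V(11, -1*6 - 1)) - 11551 = -1331*(5 + 11)³/4 - 11551 = -(11*16)³/4 - 11551 = -¼*176³ - 11551 = -¼*5451776 - 11551 = -1362944 - 11551 = -1374495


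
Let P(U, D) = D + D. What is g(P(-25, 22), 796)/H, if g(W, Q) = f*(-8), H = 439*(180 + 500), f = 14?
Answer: -14/37315 ≈ -0.00037518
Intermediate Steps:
P(U, D) = 2*D
H = 298520 (H = 439*680 = 298520)
g(W, Q) = -112 (g(W, Q) = 14*(-8) = -112)
g(P(-25, 22), 796)/H = -112/298520 = -112*1/298520 = -14/37315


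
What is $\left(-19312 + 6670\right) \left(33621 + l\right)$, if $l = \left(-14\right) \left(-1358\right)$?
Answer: $-665386386$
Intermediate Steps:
$l = 19012$
$\left(-19312 + 6670\right) \left(33621 + l\right) = \left(-19312 + 6670\right) \left(33621 + 19012\right) = \left(-12642\right) 52633 = -665386386$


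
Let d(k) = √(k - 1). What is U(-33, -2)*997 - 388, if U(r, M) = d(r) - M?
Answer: 1606 + 997*I*√34 ≈ 1606.0 + 5813.5*I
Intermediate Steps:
d(k) = √(-1 + k)
U(r, M) = √(-1 + r) - M
U(-33, -2)*997 - 388 = (√(-1 - 33) - 1*(-2))*997 - 388 = (√(-34) + 2)*997 - 388 = (I*√34 + 2)*997 - 388 = (2 + I*√34)*997 - 388 = (1994 + 997*I*√34) - 388 = 1606 + 997*I*√34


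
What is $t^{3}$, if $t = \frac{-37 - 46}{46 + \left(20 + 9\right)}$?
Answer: $- \frac{571787}{421875} \approx -1.3553$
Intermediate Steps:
$t = - \frac{83}{75}$ ($t = - \frac{83}{46 + 29} = - \frac{83}{75} \approx -1.1067$)
$t^{3} = \left(- \frac{83}{75}\right)^{3} = - \frac{571787}{421875}$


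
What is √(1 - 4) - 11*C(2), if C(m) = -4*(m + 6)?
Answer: 352 + I*√3 ≈ 352.0 + 1.732*I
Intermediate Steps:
C(m) = -24 - 4*m (C(m) = -4*(6 + m) = -24 - 4*m)
√(1 - 4) - 11*C(2) = √(1 - 4) - 11*(-24 - 4*2) = √(-3) - 11*(-24 - 8) = I*√3 - 11*(-32) = I*√3 + 352 = 352 + I*√3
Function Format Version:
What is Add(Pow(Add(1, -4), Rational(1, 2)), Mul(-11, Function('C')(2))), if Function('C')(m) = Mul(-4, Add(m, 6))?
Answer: Add(352, Mul(I, Pow(3, Rational(1, 2)))) ≈ Add(352.00, Mul(1.7320, I))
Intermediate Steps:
Function('C')(m) = Add(-24, Mul(-4, m)) (Function('C')(m) = Mul(-4, Add(6, m)) = Add(-24, Mul(-4, m)))
Add(Pow(Add(1, -4), Rational(1, 2)), Mul(-11, Function('C')(2))) = Add(Pow(Add(1, -4), Rational(1, 2)), Mul(-11, Add(-24, Mul(-4, 2)))) = Add(Pow(-3, Rational(1, 2)), Mul(-11, Add(-24, -8))) = Add(Mul(I, Pow(3, Rational(1, 2))), Mul(-11, -32)) = Add(Mul(I, Pow(3, Rational(1, 2))), 352) = Add(352, Mul(I, Pow(3, Rational(1, 2))))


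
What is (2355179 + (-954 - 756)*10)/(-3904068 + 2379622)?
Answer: -2338079/1524446 ≈ -1.5337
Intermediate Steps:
(2355179 + (-954 - 756)*10)/(-3904068 + 2379622) = (2355179 - 1710*10)/(-1524446) = (2355179 - 17100)*(-1/1524446) = 2338079*(-1/1524446) = -2338079/1524446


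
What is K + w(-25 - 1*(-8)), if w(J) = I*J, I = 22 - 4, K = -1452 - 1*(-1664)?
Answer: -94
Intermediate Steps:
K = 212 (K = -1452 + 1664 = 212)
I = 18
w(J) = 18*J
K + w(-25 - 1*(-8)) = 212 + 18*(-25 - 1*(-8)) = 212 + 18*(-25 + 8) = 212 + 18*(-17) = 212 - 306 = -94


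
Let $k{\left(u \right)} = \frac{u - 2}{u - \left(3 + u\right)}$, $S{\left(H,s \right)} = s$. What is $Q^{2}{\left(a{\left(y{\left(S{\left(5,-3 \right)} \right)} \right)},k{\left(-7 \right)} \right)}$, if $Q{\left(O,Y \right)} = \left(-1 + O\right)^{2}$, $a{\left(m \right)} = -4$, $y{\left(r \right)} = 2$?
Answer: $625$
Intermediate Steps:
$k{\left(u \right)} = \frac{2}{3} - \frac{u}{3}$ ($k{\left(u \right)} = \frac{-2 + u}{-3} = \left(-2 + u\right) \left(- \frac{1}{3}\right) = \frac{2}{3} - \frac{u}{3}$)
$Q^{2}{\left(a{\left(y{\left(S{\left(5,-3 \right)} \right)} \right)},k{\left(-7 \right)} \right)} = \left(\left(-1 - 4\right)^{2}\right)^{2} = \left(\left(-5\right)^{2}\right)^{2} = 25^{2} = 625$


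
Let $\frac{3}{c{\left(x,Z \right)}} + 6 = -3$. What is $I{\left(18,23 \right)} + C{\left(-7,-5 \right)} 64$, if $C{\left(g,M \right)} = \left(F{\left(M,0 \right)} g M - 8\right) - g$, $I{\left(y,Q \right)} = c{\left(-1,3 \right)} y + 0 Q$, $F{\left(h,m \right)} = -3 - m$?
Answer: $-6790$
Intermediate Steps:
$c{\left(x,Z \right)} = - \frac{1}{3}$ ($c{\left(x,Z \right)} = \frac{3}{-6 - 3} = \frac{3}{-9} = 3 \left(- \frac{1}{9}\right) = - \frac{1}{3}$)
$I{\left(y,Q \right)} = - \frac{y}{3}$ ($I{\left(y,Q \right)} = - \frac{y}{3} + 0 Q = - \frac{y}{3} + 0 = - \frac{y}{3}$)
$C{\left(g,M \right)} = -8 - g - 3 M g$ ($C{\left(g,M \right)} = \left(\left(-3 - 0\right) g M - 8\right) - g = \left(\left(-3 + 0\right) g M - 8\right) - g = \left(- 3 g M - 8\right) - g = \left(- 3 M g - 8\right) - g = \left(-8 - 3 M g\right) - g = -8 - g - 3 M g$)
$I{\left(18,23 \right)} + C{\left(-7,-5 \right)} 64 = \left(- \frac{1}{3}\right) 18 + \left(-8 - -7 - \left(-15\right) \left(-7\right)\right) 64 = -6 + \left(-8 + 7 - 105\right) 64 = -6 - 6784 = -6790$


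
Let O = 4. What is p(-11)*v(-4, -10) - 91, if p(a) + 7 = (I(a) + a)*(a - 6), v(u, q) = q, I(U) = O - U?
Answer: 659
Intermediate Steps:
I(U) = 4 - U
p(a) = -31 + 4*a (p(a) = -7 + ((4 - a) + a)*(a - 6) = -7 + 4*(-6 + a) = -7 + (-24 + 4*a) = -31 + 4*a)
p(-11)*v(-4, -10) - 91 = (-31 + 4*(-11))*(-10) - 91 = (-31 - 44)*(-10) - 91 = -75*(-10) - 91 = 750 - 91 = 659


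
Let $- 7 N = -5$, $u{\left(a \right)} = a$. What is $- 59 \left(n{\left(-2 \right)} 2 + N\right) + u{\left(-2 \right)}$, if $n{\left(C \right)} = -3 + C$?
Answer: $\frac{3821}{7} \approx 545.86$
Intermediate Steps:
$N = \frac{5}{7}$ ($N = \left(- \frac{1}{7}\right) \left(-5\right) = \frac{5}{7} \approx 0.71429$)
$- 59 \left(n{\left(-2 \right)} 2 + N\right) + u{\left(-2 \right)} = - 59 \left(\left(-3 - 2\right) 2 + \frac{5}{7}\right) - 2 = - 59 \left(\left(-5\right) 2 + \frac{5}{7}\right) - 2 = - 59 \left(-10 + \frac{5}{7}\right) - 2 = \left(-59\right) \left(- \frac{65}{7}\right) - 2 = \frac{3835}{7} - 2 = \frac{3821}{7}$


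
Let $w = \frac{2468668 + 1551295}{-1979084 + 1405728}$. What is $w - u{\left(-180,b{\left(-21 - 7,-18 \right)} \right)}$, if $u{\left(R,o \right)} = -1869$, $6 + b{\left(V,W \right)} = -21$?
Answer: $\frac{1067582401}{573356} \approx 1862.0$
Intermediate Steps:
$b{\left(V,W \right)} = -27$ ($b{\left(V,W \right)} = -6 - 21 = -27$)
$w = - \frac{4019963}{573356}$ ($w = \frac{4019963}{-573356} = 4019963 \left(- \frac{1}{573356}\right) = - \frac{4019963}{573356} \approx -7.0113$)
$w - u{\left(-180,b{\left(-21 - 7,-18 \right)} \right)} = - \frac{4019963}{573356} - -1869 = - \frac{4019963}{573356} + 1869 = \frac{1067582401}{573356}$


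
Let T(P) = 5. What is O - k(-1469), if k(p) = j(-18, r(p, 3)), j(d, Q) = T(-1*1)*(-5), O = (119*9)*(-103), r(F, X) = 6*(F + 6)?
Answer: -110288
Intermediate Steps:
r(F, X) = 36 + 6*F (r(F, X) = 6*(6 + F) = 36 + 6*F)
O = -110313 (O = 1071*(-103) = -110313)
j(d, Q) = -25 (j(d, Q) = 5*(-5) = -25)
k(p) = -25
O - k(-1469) = -110313 - 1*(-25) = -110313 + 25 = -110288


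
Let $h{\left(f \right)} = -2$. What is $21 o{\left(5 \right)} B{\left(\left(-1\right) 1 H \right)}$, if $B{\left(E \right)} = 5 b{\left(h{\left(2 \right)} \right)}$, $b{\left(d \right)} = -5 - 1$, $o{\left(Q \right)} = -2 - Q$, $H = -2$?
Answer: $4410$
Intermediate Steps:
$b{\left(d \right)} = -6$ ($b{\left(d \right)} = -5 - 1 = -6$)
$B{\left(E \right)} = -30$ ($B{\left(E \right)} = 5 \left(-6\right) = -30$)
$21 o{\left(5 \right)} B{\left(\left(-1\right) 1 H \right)} = 21 \left(-2 - 5\right) \left(-30\right) = 21 \left(-7\right) \left(-30\right) = \left(-147\right) \left(-30\right) = 4410$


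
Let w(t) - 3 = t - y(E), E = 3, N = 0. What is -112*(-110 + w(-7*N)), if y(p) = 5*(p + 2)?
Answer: 14784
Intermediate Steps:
y(p) = 10 + 5*p (y(p) = 5*(2 + p) = 10 + 5*p)
w(t) = -22 + t (w(t) = 3 + (t - (10 + 5*3)) = 3 + (t - (10 + 15)) = 3 + (t - 1*25) = 3 + (t - 25) = 3 + (-25 + t) = -22 + t)
-112*(-110 + w(-7*N)) = -112*(-110 + (-22 - 7*0)) = -112*(-110 + (-22 + 0)) = -112*(-110 - 22) = -112*(-132) = 14784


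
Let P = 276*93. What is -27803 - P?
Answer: -53471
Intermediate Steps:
P = 25668
-27803 - P = -27803 - 1*25668 = -27803 - 25668 = -53471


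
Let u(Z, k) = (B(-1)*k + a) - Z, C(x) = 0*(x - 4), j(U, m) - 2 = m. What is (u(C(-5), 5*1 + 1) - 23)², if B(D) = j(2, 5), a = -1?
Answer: 324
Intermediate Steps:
j(U, m) = 2 + m
B(D) = 7 (B(D) = 2 + 5 = 7)
C(x) = 0 (C(x) = 0*(-4 + x) = 0)
u(Z, k) = -1 - Z + 7*k (u(Z, k) = (7*k - 1) - Z = (-1 + 7*k) - Z = -1 - Z + 7*k)
(u(C(-5), 5*1 + 1) - 23)² = ((-1 - 1*0 + 7*(5*1 + 1)) - 23)² = ((-1 + 0 + 7*(5 + 1)) - 23)² = ((-1 + 0 + 7*6) - 23)² = ((-1 + 0 + 42) - 23)² = (41 - 23)² = 18² = 324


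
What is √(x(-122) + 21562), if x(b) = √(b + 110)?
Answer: √(21562 + 2*I*√3) ≈ 146.84 + 0.012*I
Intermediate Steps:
x(b) = √(110 + b)
√(x(-122) + 21562) = √(√(110 - 122) + 21562) = √(√(-12) + 21562) = √(2*I*√3 + 21562) = √(21562 + 2*I*√3)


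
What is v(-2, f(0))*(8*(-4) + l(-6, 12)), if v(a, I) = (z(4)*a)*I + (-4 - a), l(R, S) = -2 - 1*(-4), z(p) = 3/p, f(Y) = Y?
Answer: 60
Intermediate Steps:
l(R, S) = 2 (l(R, S) = -2 + 4 = 2)
v(a, I) = -4 - a + 3*I*a/4 (v(a, I) = ((3/4)*a)*I + (-4 - a) = ((3*(1/4))*a)*I + (-4 - a) = (3*a/4)*I + (-4 - a) = 3*I*a/4 + (-4 - a) = -4 - a + 3*I*a/4)
v(-2, f(0))*(8*(-4) + l(-6, 12)) = (-4 - 1*(-2) + (3/4)*0*(-2))*(8*(-4) + 2) = (-4 + 2 + 0)*(-32 + 2) = -2*(-30) = 60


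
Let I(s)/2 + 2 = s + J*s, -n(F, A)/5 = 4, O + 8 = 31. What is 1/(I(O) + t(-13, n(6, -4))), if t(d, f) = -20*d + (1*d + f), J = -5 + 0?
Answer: 1/39 ≈ 0.025641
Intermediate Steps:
O = 23 (O = -8 + 31 = 23)
J = -5
n(F, A) = -20 (n(F, A) = -5*4 = -20)
I(s) = -4 - 8*s (I(s) = -4 + 2*(s - 5*s) = -4 + 2*(-4*s) = -4 - 8*s)
t(d, f) = f - 19*d (t(d, f) = -20*d + (d + f) = f - 19*d)
1/(I(O) + t(-13, n(6, -4))) = 1/((-4 - 8*23) + (-20 - 19*(-13))) = 1/((-4 - 184) + (-20 + 247)) = 1/(-188 + 227) = 1/39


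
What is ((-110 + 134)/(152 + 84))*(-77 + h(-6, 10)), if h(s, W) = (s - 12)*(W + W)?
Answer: -2622/59 ≈ -44.441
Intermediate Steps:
h(s, W) = 2*W*(-12 + s) (h(s, W) = (-12 + s)*(2*W) = 2*W*(-12 + s))
((-110 + 134)/(152 + 84))*(-77 + h(-6, 10)) = ((-110 + 134)/(152 + 84))*(-77 + 2*10*(-12 - 6)) = (24/236)*(-77 + 2*10*(-18)) = (24*(1/236))*(-77 - 360) = (6/59)*(-437) = -2622/59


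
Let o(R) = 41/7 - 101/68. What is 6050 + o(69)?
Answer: 2881881/476 ≈ 6054.4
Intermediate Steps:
o(R) = 2081/476 (o(R) = 41*(⅐) - 101*1/68 = 41/7 - 101/68 = 2081/476)
6050 + o(69) = 6050 + 2081/476 = 2881881/476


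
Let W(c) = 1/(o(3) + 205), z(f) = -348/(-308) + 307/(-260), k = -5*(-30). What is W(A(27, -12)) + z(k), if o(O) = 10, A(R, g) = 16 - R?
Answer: -39813/860860 ≈ -0.046248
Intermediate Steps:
k = 150
z(f) = -1019/20020 (z(f) = -348*(-1/308) + 307*(-1/260) = 87/77 - 307/260 = -1019/20020)
W(c) = 1/215 (W(c) = 1/(10 + 205) = 1/215)
W(A(27, -12)) + z(k) = 1/215 - 1019/20020 = -39813/860860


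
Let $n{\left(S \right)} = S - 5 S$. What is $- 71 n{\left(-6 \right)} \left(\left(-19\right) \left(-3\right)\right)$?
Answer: $-97128$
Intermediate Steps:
$n{\left(S \right)} = - 4 S$
$- 71 n{\left(-6 \right)} \left(\left(-19\right) \left(-3\right)\right) = - 71 \left(\left(-4\right) \left(-6\right)\right) \left(\left(-19\right) \left(-3\right)\right) = \left(-71\right) 24 \cdot 57 = \left(-1704\right) 57 = -97128$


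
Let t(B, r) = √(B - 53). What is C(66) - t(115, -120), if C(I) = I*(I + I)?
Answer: 8712 - √62 ≈ 8704.1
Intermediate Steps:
C(I) = 2*I² (C(I) = I*(2*I) = 2*I²)
t(B, r) = √(-53 + B)
C(66) - t(115, -120) = 2*66² - √(-53 + 115) = 2*4356 - √62 = 8712 - √62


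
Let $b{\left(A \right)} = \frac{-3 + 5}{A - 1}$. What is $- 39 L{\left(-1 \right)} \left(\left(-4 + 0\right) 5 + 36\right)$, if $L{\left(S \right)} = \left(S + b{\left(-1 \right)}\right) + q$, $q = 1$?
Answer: $624$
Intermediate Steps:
$b{\left(A \right)} = \frac{2}{-1 + A}$
$L{\left(S \right)} = S$ ($L{\left(S \right)} = \left(S + \frac{2}{-1 - 1}\right) + 1 = \left(S + \frac{2}{-2}\right) + 1 = \left(S + 2 \left(- \frac{1}{2}\right)\right) + 1 = \left(S - 1\right) + 1 = \left(-1 + S\right) + 1 = S$)
$- 39 L{\left(-1 \right)} \left(\left(-4 + 0\right) 5 + 36\right) = \left(-39\right) \left(-1\right) \left(\left(-4 + 0\right) 5 + 36\right) = 39 \left(\left(-4\right) 5 + 36\right) = 39 \left(-20 + 36\right) = 39 \cdot 16 = 624$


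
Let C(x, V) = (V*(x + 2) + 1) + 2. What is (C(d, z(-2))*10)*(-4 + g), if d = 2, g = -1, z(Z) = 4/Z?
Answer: 250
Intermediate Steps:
C(x, V) = 3 + V*(2 + x) (C(x, V) = (V*(2 + x) + 1) + 2 = (1 + V*(2 + x)) + 2 = 3 + V*(2 + x))
(C(d, z(-2))*10)*(-4 + g) = ((3 + 2*(4/(-2)) + (4/(-2))*2)*10)*(-4 - 1) = ((3 + 2*(4*(-1/2)) + (4*(-1/2))*2)*10)*(-5) = ((3 + 2*(-2) - 2*2)*10)*(-5) = ((3 - 4 - 4)*10)*(-5) = -5*10*(-5) = -50*(-5) = 250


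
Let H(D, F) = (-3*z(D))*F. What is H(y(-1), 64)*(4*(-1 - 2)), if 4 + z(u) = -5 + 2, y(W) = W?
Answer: -16128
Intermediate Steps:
z(u) = -7 (z(u) = -4 + (-5 + 2) = -4 - 3 = -7)
H(D, F) = 21*F (H(D, F) = (-3*(-7))*F = 21*F)
H(y(-1), 64)*(4*(-1 - 2)) = (21*64)*(4*(-1 - 2)) = 1344*(4*(-3)) = 1344*(-12) = -16128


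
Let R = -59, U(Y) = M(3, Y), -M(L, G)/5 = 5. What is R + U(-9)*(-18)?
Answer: 391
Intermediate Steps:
M(L, G) = -25 (M(L, G) = -5*5 = -25)
U(Y) = -25
R + U(-9)*(-18) = -59 - 25*(-18) = -59 + 450 = 391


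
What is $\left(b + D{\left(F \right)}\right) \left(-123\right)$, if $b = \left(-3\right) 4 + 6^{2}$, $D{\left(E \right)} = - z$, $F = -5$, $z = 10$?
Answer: $-1722$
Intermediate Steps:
$D{\left(E \right)} = -10$ ($D{\left(E \right)} = \left(-1\right) 10 = -10$)
$b = 24$ ($b = -12 + 36 = 24$)
$\left(b + D{\left(F \right)}\right) \left(-123\right) = \left(24 - 10\right) \left(-123\right) = 14 \left(-123\right) = -1722$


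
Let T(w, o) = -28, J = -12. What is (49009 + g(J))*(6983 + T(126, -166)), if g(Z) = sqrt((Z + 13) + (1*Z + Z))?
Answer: 340857595 + 6955*I*sqrt(23) ≈ 3.4086e+8 + 33355.0*I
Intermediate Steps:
g(Z) = sqrt(13 + 3*Z) (g(Z) = sqrt((13 + Z) + (Z + Z)) = sqrt((13 + Z) + 2*Z) = sqrt(13 + 3*Z))
(49009 + g(J))*(6983 + T(126, -166)) = (49009 + sqrt(13 + 3*(-12)))*(6983 - 28) = (49009 + sqrt(13 - 36))*6955 = (49009 + sqrt(-23))*6955 = (49009 + I*sqrt(23))*6955 = 340857595 + 6955*I*sqrt(23)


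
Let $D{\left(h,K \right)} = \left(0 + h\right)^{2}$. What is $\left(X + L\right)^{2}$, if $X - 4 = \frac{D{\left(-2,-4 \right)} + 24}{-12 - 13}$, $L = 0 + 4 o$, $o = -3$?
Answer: $\frac{51984}{625} \approx 83.174$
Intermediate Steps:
$D{\left(h,K \right)} = h^{2}$
$L = -12$ ($L = 0 + 4 \left(-3\right) = 0 - 12 = -12$)
$X = \frac{72}{25}$ ($X = 4 + \frac{\left(-2\right)^{2} + 24}{-12 - 13} = 4 + \frac{4 + 24}{-25} = 4 + 28 \left(- \frac{1}{25}\right) = 4 - \frac{28}{25} = \frac{72}{25} \approx 2.88$)
$\left(X + L\right)^{2} = \left(\frac{72}{25} - 12\right)^{2} = \left(- \frac{228}{25}\right)^{2} = \frac{51984}{625}$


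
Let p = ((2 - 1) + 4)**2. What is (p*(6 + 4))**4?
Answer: 3906250000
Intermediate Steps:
p = 25 (p = (1 + 4)**2 = 5**2 = 25)
(p*(6 + 4))**4 = (25*(6 + 4))**4 = (25*10)**4 = 250**4 = 3906250000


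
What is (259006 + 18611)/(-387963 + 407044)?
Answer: 277617/19081 ≈ 14.549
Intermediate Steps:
(259006 + 18611)/(-387963 + 407044) = 277617/19081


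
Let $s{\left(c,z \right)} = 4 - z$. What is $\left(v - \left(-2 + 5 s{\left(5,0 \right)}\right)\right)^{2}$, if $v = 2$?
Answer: $256$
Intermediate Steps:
$\left(v - \left(-2 + 5 s{\left(5,0 \right)}\right)\right)^{2} = \left(2 + \left(2 - 5 \left(4 - 0\right)\right)\right)^{2} = \left(2 + \left(2 - 5 \left(4 + 0\right)\right)\right)^{2} = \left(2 + \left(2 - 20\right)\right)^{2} = \left(2 - 18\right)^{2} = \left(-16\right)^{2} = 256$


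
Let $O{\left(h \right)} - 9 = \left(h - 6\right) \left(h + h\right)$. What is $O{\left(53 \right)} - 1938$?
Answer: $3053$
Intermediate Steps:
$O{\left(h \right)} = 9 + 2 h \left(-6 + h\right)$ ($O{\left(h \right)} = 9 + \left(h - 6\right) \left(h + h\right) = 9 + \left(-6 + h\right) 2 h = 9 + 2 h \left(-6 + h\right)$)
$O{\left(53 \right)} - 1938 = \left(9 - 636 + 2 \cdot 53^{2}\right) - 1938 = \left(9 - 636 + 2 \cdot 2809\right) - 1938 = \left(9 - 636 + 5618\right) - 1938 = 4991 - 1938 = 3053$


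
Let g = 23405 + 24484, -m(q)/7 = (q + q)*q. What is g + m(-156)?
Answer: -292815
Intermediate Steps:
m(q) = -14*q² (m(q) = -7*(q + q)*q = -7*2*q*q = -14*q²)
g = 47889
g + m(-156) = 47889 - 14*(-156)² = 47889 - 14*24336 = 47889 - 340704 = -292815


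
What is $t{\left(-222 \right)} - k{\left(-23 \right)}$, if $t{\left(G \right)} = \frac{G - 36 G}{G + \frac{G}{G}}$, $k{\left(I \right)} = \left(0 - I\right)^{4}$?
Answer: $- \frac{61852631}{221} \approx -2.7988 \cdot 10^{5}$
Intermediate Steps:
$k{\left(I \right)} = I^{4}$ ($k{\left(I \right)} = \left(- I\right)^{4} = I^{4}$)
$t{\left(G \right)} = - \frac{35 G}{1 + G}$ ($t{\left(G \right)} = \frac{\left(-35\right) G}{G + 1} = \frac{\left(-35\right) G}{1 + G} = - \frac{35 G}{1 + G}$)
$t{\left(-222 \right)} - k{\left(-23 \right)} = \left(-35\right) \left(-222\right) \frac{1}{1 - 222} - \left(-23\right)^{4} = \left(-35\right) \left(-222\right) \frac{1}{-221} - 279841 = \left(-35\right) \left(-222\right) \left(- \frac{1}{221}\right) - 279841 = - \frac{7770}{221} - 279841 = - \frac{61852631}{221}$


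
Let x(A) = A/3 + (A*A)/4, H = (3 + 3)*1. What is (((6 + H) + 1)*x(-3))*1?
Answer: 65/4 ≈ 16.250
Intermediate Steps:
H = 6 (H = 6*1 = 6)
x(A) = A/3 + A²/4 (x(A) = A*(⅓) + A²*(¼) = A/3 + A²/4)
(((6 + H) + 1)*x(-3))*1 = (((6 + 6) + 1)*((1/12)*(-3)*(4 + 3*(-3))))*1 = ((12 + 1)*((1/12)*(-3)*(4 - 9)))*1 = (13*((1/12)*(-3)*(-5)))*1 = (13*(5/4))*1 = (65/4)*1 = 65/4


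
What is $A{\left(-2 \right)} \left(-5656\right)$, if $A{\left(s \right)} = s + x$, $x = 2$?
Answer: $0$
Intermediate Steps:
$A{\left(s \right)} = 2 + s$ ($A{\left(s \right)} = s + 2 = 2 + s$)
$A{\left(-2 \right)} \left(-5656\right) = \left(2 - 2\right) \left(-5656\right) = 0 \left(-5656\right) = 0$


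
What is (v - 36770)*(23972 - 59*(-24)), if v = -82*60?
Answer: -1058425720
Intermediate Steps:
v = -4920
(v - 36770)*(23972 - 59*(-24)) = (-4920 - 36770)*(23972 - 59*(-24)) = -41690*(23972 + 1416) = -41690*25388 = -1058425720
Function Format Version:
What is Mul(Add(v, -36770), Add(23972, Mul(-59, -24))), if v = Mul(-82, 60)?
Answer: -1058425720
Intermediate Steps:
v = -4920
Mul(Add(v, -36770), Add(23972, Mul(-59, -24))) = Mul(Add(-4920, -36770), Add(23972, Mul(-59, -24))) = Mul(-41690, Add(23972, 1416)) = Mul(-41690, 25388) = -1058425720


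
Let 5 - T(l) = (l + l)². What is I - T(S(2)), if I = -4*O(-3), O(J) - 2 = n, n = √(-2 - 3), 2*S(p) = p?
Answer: -9 - 4*I*√5 ≈ -9.0 - 8.9443*I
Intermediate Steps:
S(p) = p/2
T(l) = 5 - 4*l² (T(l) = 5 - (l + l)² = 5 - (2*l)² = 5 - 4*l²)
n = I*√5 (n = √(-5) = I*√5 ≈ 2.2361*I)
O(J) = 2 + I*√5
I = -8 - 4*I*√5 (I = -4*(2 + I*√5) = -8 - 4*I*√5 ≈ -8.0 - 8.9443*I)
I - T(S(2)) = (-8 - 4*I*√5) - (5 - 4*1²) = (-8 - 4*I*√5) - (5 - 4*1) = (-8 - 4*I*√5) - (5 - 4) = (-8 - 4*I*√5) - 1*1 = (-8 - 4*I*√5) - 1 = -9 - 4*I*√5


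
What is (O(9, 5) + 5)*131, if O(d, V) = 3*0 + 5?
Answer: 1310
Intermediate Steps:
O(d, V) = 5 (O(d, V) = 0 + 5 = 5)
(O(9, 5) + 5)*131 = (5 + 5)*131 = 10*131 = 1310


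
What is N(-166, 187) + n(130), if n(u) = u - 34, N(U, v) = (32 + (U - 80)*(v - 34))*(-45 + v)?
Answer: -5339956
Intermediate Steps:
N(U, v) = (-45 + v)*(32 + (-80 + U)*(-34 + v)) (N(U, v) = (32 + (-80 + U)*(-34 + v))*(-45 + v) = (-45 + v)*(32 + (-80 + U)*(-34 + v)))
n(u) = -34 + u
N(-166, 187) + n(130) = (-123840 - 80*187**2 + 1530*(-166) + 6352*187 - 166*187**2 - 79*(-166)*187) + (-34 + 130) = (-123840 - 80*34969 - 253980 + 1187824 - 166*34969 + 2452318) + 96 = (-123840 - 2797520 - 253980 + 1187824 - 5804854 + 2452318) + 96 = -5340052 + 96 = -5339956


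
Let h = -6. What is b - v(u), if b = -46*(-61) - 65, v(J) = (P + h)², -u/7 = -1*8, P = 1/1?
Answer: 2716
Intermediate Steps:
P = 1
u = 56 (u = -(-7)*8 = -7*(-8) = 56)
v(J) = 25 (v(J) = (1 - 6)² = (-5)² = 25)
b = 2741 (b = 2806 - 65 = 2741)
b - v(u) = 2741 - 1*25 = 2741 - 25 = 2716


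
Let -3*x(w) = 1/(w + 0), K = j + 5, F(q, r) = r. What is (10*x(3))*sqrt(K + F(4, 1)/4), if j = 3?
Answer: -5*sqrt(33)/9 ≈ -3.1914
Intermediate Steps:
K = 8 (K = 3 + 5 = 8)
x(w) = -1/(3*w) (x(w) = -1/(3*(w + 0)) = -1/(3*w))
(10*x(3))*sqrt(K + F(4, 1)/4) = (10*(-1/3/3))*sqrt(8 + 1/4) = (10*(-1/3*1/3))*sqrt(8 + 1*(1/4)) = (10*(-1/9))*sqrt(8 + 1/4) = -5*sqrt(33)/9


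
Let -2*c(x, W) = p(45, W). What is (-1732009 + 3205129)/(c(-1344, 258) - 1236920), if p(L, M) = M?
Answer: -133920/112459 ≈ -1.1908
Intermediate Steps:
c(x, W) = -W/2
(-1732009 + 3205129)/(c(-1344, 258) - 1236920) = (-1732009 + 3205129)/(-½*258 - 1236920) = 1473120/(-129 - 1236920) = 1473120/(-1237049) = 1473120*(-1/1237049) = -133920/112459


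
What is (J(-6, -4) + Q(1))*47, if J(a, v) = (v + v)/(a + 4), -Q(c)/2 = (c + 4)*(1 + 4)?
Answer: -2162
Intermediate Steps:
Q(c) = -40 - 10*c (Q(c) = -2*(c + 4)*(1 + 4) = -2*(4 + c)*5 = -2*(20 + 5*c) = -40 - 10*c)
J(a, v) = 2*v/(4 + a) (J(a, v) = (2*v)/(4 + a) = 2*v/(4 + a))
(J(-6, -4) + Q(1))*47 = (2*(-4)/(4 - 6) + (-40 - 10*1))*47 = (2*(-4)/(-2) + (-40 - 10))*47 = (2*(-4)*(-½) - 50)*47 = (4 - 50)*47 = -46*47 = -2162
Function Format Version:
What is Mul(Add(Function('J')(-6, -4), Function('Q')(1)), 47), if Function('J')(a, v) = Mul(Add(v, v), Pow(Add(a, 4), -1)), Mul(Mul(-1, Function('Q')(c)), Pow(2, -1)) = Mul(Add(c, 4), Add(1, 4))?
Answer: -2162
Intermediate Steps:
Function('Q')(c) = Add(-40, Mul(-10, c)) (Function('Q')(c) = Mul(-2, Mul(Add(c, 4), Add(1, 4))) = Mul(-2, Mul(Add(4, c), 5)) = Mul(-2, Add(20, Mul(5, c))) = Add(-40, Mul(-10, c)))
Function('J')(a, v) = Mul(2, v, Pow(Add(4, a), -1)) (Function('J')(a, v) = Mul(Mul(2, v), Pow(Add(4, a), -1)) = Mul(2, v, Pow(Add(4, a), -1)))
Mul(Add(Function('J')(-6, -4), Function('Q')(1)), 47) = Mul(Add(Mul(2, -4, Pow(Add(4, -6), -1)), Add(-40, Mul(-10, 1))), 47) = Mul(Add(Mul(2, -4, Pow(-2, -1)), Add(-40, -10)), 47) = Mul(Add(Mul(2, -4, Rational(-1, 2)), -50), 47) = Mul(Add(4, -50), 47) = Mul(-46, 47) = -2162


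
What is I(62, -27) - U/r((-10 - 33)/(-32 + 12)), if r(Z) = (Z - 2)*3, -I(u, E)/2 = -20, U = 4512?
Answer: -29960/3 ≈ -9986.7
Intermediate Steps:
I(u, E) = 40 (I(u, E) = -2*(-20) = 40)
r(Z) = -6 + 3*Z (r(Z) = (-2 + Z)*3 = -6 + 3*Z)
I(62, -27) - U/r((-10 - 33)/(-32 + 12)) = 40 - 4512/(-6 + 3*((-10 - 33)/(-32 + 12))) = 40 - 4512/(-6 + 3*(-43/(-20))) = 40 - 4512/(-6 + 3*(-43*(-1/20))) = 40 - 4512/(-6 + 3*(43/20)) = 40 - 4512/(-6 + 129/20) = 40 - 4512/9/20 = 40 - 4512*20/9 = 40 - 1*30080/3 = 40 - 30080/3 = -29960/3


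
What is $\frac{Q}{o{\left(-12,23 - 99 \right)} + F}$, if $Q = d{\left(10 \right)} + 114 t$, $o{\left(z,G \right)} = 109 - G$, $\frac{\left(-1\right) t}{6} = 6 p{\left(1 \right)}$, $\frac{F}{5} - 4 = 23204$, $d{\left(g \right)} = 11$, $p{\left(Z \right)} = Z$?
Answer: $- \frac{4093}{116225} \approx -0.035216$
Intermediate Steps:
$F = 116040$ ($F = 20 + 5 \cdot 23204 = 20 + 116020 = 116040$)
$t = -36$ ($t = - 6 \cdot 6 \cdot 1 = \left(-6\right) 6 = -36$)
$Q = -4093$ ($Q = 11 + 114 \left(-36\right) = 11 - 4104 = -4093$)
$\frac{Q}{o{\left(-12,23 - 99 \right)} + F} = - \frac{4093}{\left(109 - \left(23 - 99\right)\right) + 116040} = - \frac{4093}{\left(109 - -76\right) + 116040} = - \frac{4093}{\left(109 + 76\right) + 116040} = - \frac{4093}{185 + 116040} = - \frac{4093}{116225}$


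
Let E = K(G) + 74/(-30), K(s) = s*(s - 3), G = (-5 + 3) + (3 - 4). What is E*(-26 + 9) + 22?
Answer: -3631/15 ≈ -242.07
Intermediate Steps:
G = -3 (G = -2 - 1 = -3)
K(s) = s*(-3 + s)
E = 233/15 (E = -3*(-3 - 3) + 74/(-30) = -3*(-6) + 74*(-1/30) = 18 - 37/15 = 233/15 ≈ 15.533)
E*(-26 + 9) + 22 = 233*(-26 + 9)/15 + 22 = (233/15)*(-17) + 22 = -3961/15 + 22 = -3631/15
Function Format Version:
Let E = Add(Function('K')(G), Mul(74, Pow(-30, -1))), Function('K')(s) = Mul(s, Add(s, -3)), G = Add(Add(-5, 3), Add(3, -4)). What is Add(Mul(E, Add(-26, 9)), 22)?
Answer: Rational(-3631, 15) ≈ -242.07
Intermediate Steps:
G = -3 (G = Add(-2, -1) = -3)
Function('K')(s) = Mul(s, Add(-3, s))
E = Rational(233, 15) (E = Add(Mul(-3, Add(-3, -3)), Mul(74, Pow(-30, -1))) = Add(Mul(-3, -6), Mul(74, Rational(-1, 30))) = Add(18, Rational(-37, 15)) = Rational(233, 15) ≈ 15.533)
Add(Mul(E, Add(-26, 9)), 22) = Add(Mul(Rational(233, 15), Add(-26, 9)), 22) = Add(Mul(Rational(233, 15), -17), 22) = Add(Rational(-3961, 15), 22) = Rational(-3631, 15)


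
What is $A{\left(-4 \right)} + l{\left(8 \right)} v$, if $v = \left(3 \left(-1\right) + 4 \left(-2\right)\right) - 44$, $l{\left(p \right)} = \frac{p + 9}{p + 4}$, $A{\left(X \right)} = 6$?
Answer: $- \frac{863}{12} \approx -71.917$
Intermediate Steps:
$l{\left(p \right)} = \frac{9 + p}{4 + p}$
$v = -55$ ($v = \left(-3 - 8\right) - 44 = -11 - 44 = -55$)
$A{\left(-4 \right)} + l{\left(8 \right)} v = 6 + \frac{9 + 8}{4 + 8} \left(-55\right) = 6 + \frac{1}{12} \cdot 17 \left(-55\right) = 6 + \frac{17}{12} \left(-55\right) = 6 - \frac{935}{12} = - \frac{863}{12}$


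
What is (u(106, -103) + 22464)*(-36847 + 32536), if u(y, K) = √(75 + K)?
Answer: -96842304 - 8622*I*√7 ≈ -9.6842e+7 - 22812.0*I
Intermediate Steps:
(u(106, -103) + 22464)*(-36847 + 32536) = (√(75 - 103) + 22464)*(-36847 + 32536) = (√(-28) + 22464)*(-4311) = (2*I*√7 + 22464)*(-4311) = (22464 + 2*I*√7)*(-4311) = -96842304 - 8622*I*√7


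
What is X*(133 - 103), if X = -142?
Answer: -4260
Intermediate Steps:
X*(133 - 103) = -142*(133 - 103) = -142*30 = -4260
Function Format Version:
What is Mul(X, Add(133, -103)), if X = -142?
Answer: -4260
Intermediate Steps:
Mul(X, Add(133, -103)) = Mul(-142, Add(133, -103)) = Mul(-142, 30) = -4260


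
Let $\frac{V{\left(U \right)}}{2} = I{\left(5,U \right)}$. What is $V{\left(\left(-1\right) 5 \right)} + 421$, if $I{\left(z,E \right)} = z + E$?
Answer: $421$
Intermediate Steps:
$I{\left(z,E \right)} = E + z$
$V{\left(U \right)} = 10 + 2 U$ ($V{\left(U \right)} = 2 \left(U + 5\right) = 2 \left(5 + U\right) = 10 + 2 U$)
$V{\left(\left(-1\right) 5 \right)} + 421 = \left(10 + 2 \left(\left(-1\right) 5\right)\right) + 421 = \left(10 + 2 \left(-5\right)\right) + 421 = \left(10 - 10\right) + 421 = 0 + 421 = 421$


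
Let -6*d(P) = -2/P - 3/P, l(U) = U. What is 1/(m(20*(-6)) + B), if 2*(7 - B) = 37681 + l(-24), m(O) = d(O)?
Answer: -144/2710297 ≈ -5.3131e-5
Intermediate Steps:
d(P) = 5/(6*P) (d(P) = -(-2/P - 3/P)/6 = -(-5)/(6*P) = 5/(6*P))
m(O) = 5/(6*O)
B = -37643/2 (B = 7 - (37681 - 24)/2 = 7 - ½*37657 = 7 - 37657/2 = -37643/2 ≈ -18822.)
1/(m(20*(-6)) + B) = 1/(5/(6*((20*(-6)))) - 37643/2) = 1/((⅚)/(-120) - 37643/2) = 1/((⅚)*(-1/120) - 37643/2) = 1/(-1/144 - 37643/2) = 1/(-2710297/144) = -144/2710297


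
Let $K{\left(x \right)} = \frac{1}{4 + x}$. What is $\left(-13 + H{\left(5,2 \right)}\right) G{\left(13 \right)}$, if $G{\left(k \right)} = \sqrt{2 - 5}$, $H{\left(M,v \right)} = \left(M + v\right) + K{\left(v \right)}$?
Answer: $- \frac{35 i \sqrt{3}}{6} \approx - 10.104 i$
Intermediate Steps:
$H{\left(M,v \right)} = M + v + \frac{1}{4 + v}$ ($H{\left(M,v \right)} = \left(M + v\right) + \frac{1}{4 + v} = M + v + \frac{1}{4 + v}$)
$G{\left(k \right)} = i \sqrt{3}$ ($G{\left(k \right)} = \sqrt{-3} = i \sqrt{3}$)
$\left(-13 + H{\left(5,2 \right)}\right) G{\left(13 \right)} = \left(-13 + \frac{1 + \left(4 + 2\right) \left(5 + 2\right)}{4 + 2}\right) i \sqrt{3} = \left(-13 + \frac{1 + 6 \cdot 7}{6}\right) i \sqrt{3} = \left(-13 + \frac{1 + 42}{6}\right) i \sqrt{3} = \left(-13 + \frac{1}{6} \cdot 43\right) i \sqrt{3} = \left(-13 + \frac{43}{6}\right) i \sqrt{3} = - \frac{35 i \sqrt{3}}{6}$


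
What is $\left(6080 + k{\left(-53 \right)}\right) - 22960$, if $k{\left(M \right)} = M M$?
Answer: $-14071$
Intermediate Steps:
$k{\left(M \right)} = M^{2}$
$\left(6080 + k{\left(-53 \right)}\right) - 22960 = \left(6080 + \left(-53\right)^{2}\right) - 22960 = \left(6080 + 2809\right) - 22960 = 8889 - 22960 = -14071$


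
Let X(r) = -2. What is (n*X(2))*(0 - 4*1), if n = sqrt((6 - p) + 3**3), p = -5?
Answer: 8*sqrt(38) ≈ 49.315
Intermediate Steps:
n = sqrt(38) (n = sqrt((6 - 1*(-5)) + 3**3) = sqrt((6 + 5) + 27) = sqrt(11 + 27) = sqrt(38) ≈ 6.1644)
(n*X(2))*(0 - 4*1) = (sqrt(38)*(-2))*(0 - 4*1) = (-2*sqrt(38))*(0 - 4) = -2*sqrt(38)*(-4) = 8*sqrt(38)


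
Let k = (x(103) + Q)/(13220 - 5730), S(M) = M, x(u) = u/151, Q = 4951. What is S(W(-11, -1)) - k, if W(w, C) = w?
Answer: -6594297/565495 ≈ -11.661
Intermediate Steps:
x(u) = u/151 (x(u) = u*(1/151) = u/151)
k = 373852/565495 (k = ((1/151)*103 + 4951)/(13220 - 5730) = (103/151 + 4951)/7490 = (747704/151)*(1/7490) = 373852/565495 ≈ 0.66111)
S(W(-11, -1)) - k = -11 - 1*373852/565495 = -11 - 373852/565495 = -6594297/565495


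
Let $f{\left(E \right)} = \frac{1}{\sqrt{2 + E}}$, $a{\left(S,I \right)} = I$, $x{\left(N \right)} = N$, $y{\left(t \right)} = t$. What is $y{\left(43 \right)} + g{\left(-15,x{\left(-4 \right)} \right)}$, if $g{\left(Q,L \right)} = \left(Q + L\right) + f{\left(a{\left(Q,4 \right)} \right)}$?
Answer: $24 + \frac{\sqrt{6}}{6} \approx 24.408$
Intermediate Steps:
$f{\left(E \right)} = \frac{1}{\sqrt{2 + E}}$
$g{\left(Q,L \right)} = L + Q + \frac{\sqrt{6}}{6}$ ($g{\left(Q,L \right)} = \left(Q + L\right) + \frac{1}{\sqrt{2 + 4}} = \left(L + Q\right) + \frac{1}{\sqrt{6}} = \left(L + Q\right) + \frac{\sqrt{6}}{6} = L + Q + \frac{\sqrt{6}}{6}$)
$y{\left(43 \right)} + g{\left(-15,x{\left(-4 \right)} \right)} = 43 - \left(19 - \frac{\sqrt{6}}{6}\right) = 24 + \frac{\sqrt{6}}{6}$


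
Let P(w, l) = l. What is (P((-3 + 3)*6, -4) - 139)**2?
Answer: 20449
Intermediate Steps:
(P((-3 + 3)*6, -4) - 139)**2 = (-4 - 139)**2 = (-143)**2 = 20449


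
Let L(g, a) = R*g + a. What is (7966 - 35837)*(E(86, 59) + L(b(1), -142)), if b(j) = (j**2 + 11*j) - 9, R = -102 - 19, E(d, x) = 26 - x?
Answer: 14994598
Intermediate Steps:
R = -121
b(j) = -9 + j**2 + 11*j
L(g, a) = a - 121*g (L(g, a) = -121*g + a = a - 121*g)
(7966 - 35837)*(E(86, 59) + L(b(1), -142)) = (7966 - 35837)*((26 - 1*59) + (-142 - 121*(-9 + 1**2 + 11*1))) = -27871*((26 - 59) + (-142 - 121*(-9 + 1 + 11))) = -27871*(-33 + (-142 - 121*3)) = -27871*(-33 + (-142 - 363)) = -27871*(-33 - 505) = -27871*(-538) = 14994598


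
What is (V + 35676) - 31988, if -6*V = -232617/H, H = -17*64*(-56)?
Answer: 64211781/17408 ≈ 3688.6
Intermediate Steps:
H = 60928 (H = -1088*(-56) = 60928)
V = 11077/17408 (V = -(-77539)/(2*60928) = -⅙*(-33231/8704) = 11077/17408 ≈ 0.63632)
(V + 35676) - 31988 = (11077/17408 + 35676) - 31988 = 621058885/17408 - 31988 = 64211781/17408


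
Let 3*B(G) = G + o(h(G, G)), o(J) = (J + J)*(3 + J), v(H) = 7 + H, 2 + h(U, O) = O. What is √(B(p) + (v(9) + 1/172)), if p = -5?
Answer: √244111/86 ≈ 5.7451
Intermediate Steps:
h(U, O) = -2 + O
o(J) = 2*J*(3 + J) (o(J) = (2*J)*(3 + J) = 2*J*(3 + J))
B(G) = G/3 + 2*(1 + G)*(-2 + G)/3 (B(G) = (G + 2*(-2 + G)*(3 + (-2 + G)))/3 = (G + 2*(-2 + G)*(1 + G))/3 = (G + 2*(1 + G)*(-2 + G))/3 = G/3 + 2*(1 + G)*(-2 + G)/3)
√(B(p) + (v(9) + 1/172)) = √((-4/3 - ⅓*(-5) + (⅔)*(-5)²) + ((7 + 9) + 1/172)) = √((-4/3 + 5/3 + (⅔)*25) + (16 + 1/172)) = √((-4/3 + 5/3 + 50/3) + 2753/172) = √(17 + 2753/172) = √(5677/172) = √244111/86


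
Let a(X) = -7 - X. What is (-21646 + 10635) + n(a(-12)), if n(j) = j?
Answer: -11006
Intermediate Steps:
(-21646 + 10635) + n(a(-12)) = (-21646 + 10635) + (-7 - 1*(-12)) = -11011 + (-7 + 12) = -11011 + 5 = -11006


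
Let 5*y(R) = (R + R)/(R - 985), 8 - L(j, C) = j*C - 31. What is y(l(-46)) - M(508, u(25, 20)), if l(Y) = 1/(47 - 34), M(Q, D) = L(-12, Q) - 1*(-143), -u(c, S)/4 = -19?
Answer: -200958781/32010 ≈ -6278.0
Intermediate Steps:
u(c, S) = 76 (u(c, S) = -4*(-19) = 76)
L(j, C) = 39 - C*j (L(j, C) = 8 - (j*C - 31) = 8 - (C*j - 31) = 8 - (-31 + C*j) = 8 + (31 - C*j) = 39 - C*j)
M(Q, D) = 182 + 12*Q (M(Q, D) = (39 - 1*Q*(-12)) - 1*(-143) = (39 + 12*Q) + 143 = 182 + 12*Q)
l(Y) = 1/13
y(R) = 2*R/(5*(-985 + R)) (y(R) = ((R + R)/(R - 985))/5 = ((2*R)/(-985 + R))/5 = (2*R/(-985 + R))/5 = 2*R/(5*(-985 + R)))
y(l(-46)) - M(508, u(25, 20)) = (⅖)*(1/13)/(-985 + 1/13) - (182 + 12*508) = (⅖)*(1/13)/(-12804/13) - (182 + 6096) = (⅖)*(1/13)*(-13/12804) - 1*6278 = -1/32010 - 6278 = -200958781/32010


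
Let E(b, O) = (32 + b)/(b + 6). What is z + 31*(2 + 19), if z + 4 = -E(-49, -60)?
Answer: 27804/43 ≈ 646.60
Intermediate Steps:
E(b, O) = (32 + b)/(6 + b)
z = -189/43 (z = -4 - (32 - 49)/(6 - 49) = -4 - (-17)/(-43) = -4 - (-1)*(-17)/43 = -4 - 1*17/43 = -4 - 17/43 = -189/43 ≈ -4.3953)
z + 31*(2 + 19) = -189/43 + 31*(2 + 19) = -189/43 + 31*21 = -189/43 + 651 = 27804/43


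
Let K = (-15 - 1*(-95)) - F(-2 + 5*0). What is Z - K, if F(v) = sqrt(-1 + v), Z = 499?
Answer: 419 + I*sqrt(3) ≈ 419.0 + 1.732*I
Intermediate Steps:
K = 80 - I*sqrt(3) (K = (-15 - 1*(-95)) - sqrt(-1 + (-2 + 5*0)) = (-15 + 95) - sqrt(-1 + (-2 + 0)) = 80 - sqrt(-1 - 2) = 80 - sqrt(-3) = 80 - I*sqrt(3) ≈ 80.0 - 1.732*I)
Z - K = 499 - (80 - I*sqrt(3)) = 499 + (-80 + I*sqrt(3)) = 419 + I*sqrt(3)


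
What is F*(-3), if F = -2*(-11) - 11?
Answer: -33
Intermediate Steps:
F = 11 (F = 22 - 11 = 11)
F*(-3) = 11*(-3) = -33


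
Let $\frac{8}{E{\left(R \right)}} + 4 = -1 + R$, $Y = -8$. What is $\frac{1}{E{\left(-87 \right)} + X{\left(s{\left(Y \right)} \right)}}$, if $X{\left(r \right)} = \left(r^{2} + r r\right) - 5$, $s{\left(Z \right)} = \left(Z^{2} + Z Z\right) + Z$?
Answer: $\frac{23}{662283} \approx 3.4728 \cdot 10^{-5}$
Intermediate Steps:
$s{\left(Z \right)} = Z + 2 Z^{2}$ ($s{\left(Z \right)} = \left(Z^{2} + Z^{2}\right) + Z = 2 Z^{2} + Z = Z + 2 Z^{2}$)
$X{\left(r \right)} = -5 + 2 r^{2}$ ($X{\left(r \right)} = \left(r^{2} + r^{2}\right) - 5 = 2 r^{2} - 5 = -5 + 2 r^{2}$)
$E{\left(R \right)} = \frac{8}{-5 + R}$ ($E{\left(R \right)} = \frac{8}{-4 + \left(-1 + R\right)} = \frac{8}{-5 + R}$)
$\frac{1}{E{\left(-87 \right)} + X{\left(s{\left(Y \right)} \right)}} = \frac{1}{\frac{8}{-5 - 87} - \left(5 - 2 \left(- 8 \left(1 + 2 \left(-8\right)\right)\right)^{2}\right)} = \frac{1}{\frac{8}{-92} - \left(5 - 2 \left(- 8 \left(1 - 16\right)\right)^{2}\right)} = \frac{1}{8 \left(- \frac{1}{92}\right) - \left(5 - 2 \left(\left(-8\right) \left(-15\right)\right)^{2}\right)} = \frac{1}{- \frac{2}{23} - \left(5 - 2 \cdot 120^{2}\right)} = \frac{1}{- \frac{2}{23} + \left(-5 + 2 \cdot 14400\right)} = \frac{1}{- \frac{2}{23} + \left(-5 + 28800\right)} = \frac{1}{- \frac{2}{23} + 28795} = \frac{1}{\frac{662283}{23}} = \frac{23}{662283}$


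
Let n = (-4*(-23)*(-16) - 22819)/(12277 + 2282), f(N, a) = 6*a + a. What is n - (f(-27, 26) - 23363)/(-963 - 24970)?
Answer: -322476894/125852849 ≈ -2.5623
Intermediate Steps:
f(N, a) = 7*a
n = -8097/4853 (n = (92*(-16) - 22819)/14559 = (-1472 - 22819)*(1/14559) = -24291*1/14559 = -8097/4853 ≈ -1.6685)
n - (f(-27, 26) - 23363)/(-963 - 24970) = -8097/4853 - (7*26 - 23363)/(-963 - 24970) = -8097/4853 - (182 - 23363)/(-25933) = -8097/4853 - (-23181)*(-1)/25933 = -8097/4853 - 1*23181/25933 = -8097/4853 - 23181/25933 = -322476894/125852849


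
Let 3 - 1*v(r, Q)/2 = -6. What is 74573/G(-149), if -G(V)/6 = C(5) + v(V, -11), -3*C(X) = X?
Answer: -74573/98 ≈ -760.95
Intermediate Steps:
v(r, Q) = 18 (v(r, Q) = 6 - 2*(-6) = 6 + 12 = 18)
C(X) = -X/3
G(V) = -98 (G(V) = -6*(-1/3*5 + 18) = -6*(-5/3 + 18) = -6*49/3 = -98)
74573/G(-149) = 74573/(-98) = 74573*(-1/98) = -74573/98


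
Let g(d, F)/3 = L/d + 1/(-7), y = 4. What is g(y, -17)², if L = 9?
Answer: 31329/784 ≈ 39.960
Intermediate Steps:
g(d, F) = -3/7 + 27/d (g(d, F) = 3*(9/d + 1/(-7)) = 3*(9/d + 1*(-⅐)) = 3*(9/d - ⅐) = 3*(-⅐ + 9/d) = -3/7 + 27/d)
g(y, -17)² = (-3/7 + 27/4)² = (177/28)² = 31329/784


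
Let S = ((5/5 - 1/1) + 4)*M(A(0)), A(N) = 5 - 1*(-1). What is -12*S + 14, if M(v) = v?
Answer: -274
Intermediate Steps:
A(N) = 6 (A(N) = 5 + 1 = 6)
S = 24 (S = ((5/5 - 1/1) + 4)*6 = ((5*(⅕) - 1*1) + 4)*6 = ((1 - 1) + 4)*6 = (0 + 4)*6 = 4*6 = 24)
-12*S + 14 = -12*24 + 14 = -288 + 14 = -274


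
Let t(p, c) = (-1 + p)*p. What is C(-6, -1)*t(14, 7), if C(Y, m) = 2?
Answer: 364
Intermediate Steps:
t(p, c) = p*(-1 + p)
C(-6, -1)*t(14, 7) = 2*(14*(-1 + 14)) = 2*(14*13) = 2*182 = 364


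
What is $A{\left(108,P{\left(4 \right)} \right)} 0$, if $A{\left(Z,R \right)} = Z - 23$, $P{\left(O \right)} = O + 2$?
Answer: $0$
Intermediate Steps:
$P{\left(O \right)} = 2 + O$
$A{\left(Z,R \right)} = -23 + Z$ ($A{\left(Z,R \right)} = Z - 23 = -23 + Z$)
$A{\left(108,P{\left(4 \right)} \right)} 0 = \left(-23 + 108\right) 0 = 85 \cdot 0 = 0$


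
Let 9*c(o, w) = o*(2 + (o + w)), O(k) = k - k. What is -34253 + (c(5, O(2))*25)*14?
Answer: -296027/9 ≈ -32892.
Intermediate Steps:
O(k) = 0
c(o, w) = o*(2 + o + w)/9 (c(o, w) = (o*(2 + (o + w)))/9 = (o*(2 + o + w))/9 = o*(2 + o + w)/9)
-34253 + (c(5, O(2))*25)*14 = -34253 + (((⅑)*5*(2 + 5 + 0))*25)*14 = -34253 + (((⅑)*5*7)*25)*14 = -34253 + ((35/9)*25)*14 = -34253 + (875/9)*14 = -34253 + 12250/9 = -296027/9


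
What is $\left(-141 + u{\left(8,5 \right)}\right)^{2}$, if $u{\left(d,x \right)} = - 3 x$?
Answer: $24336$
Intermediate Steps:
$\left(-141 + u{\left(8,5 \right)}\right)^{2} = \left(-141 - 15\right)^{2} = \left(-156\right)^{2} = 24336$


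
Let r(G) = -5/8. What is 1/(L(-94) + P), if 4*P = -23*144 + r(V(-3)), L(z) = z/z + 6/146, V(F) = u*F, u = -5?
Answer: -2336/1932141 ≈ -0.0012090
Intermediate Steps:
V(F) = -5*F
r(G) = -5/8 (r(G) = -5*⅛ = -5/8)
L(z) = 76/73 (L(z) = 1 + 6*(1/146) = 1 + 3/73 = 76/73)
P = -26501/32 (P = (-23*144 - 5/8)/4 = (-3312 - 5/8)/4 = (¼)*(-26501/8) = -26501/32 ≈ -828.16)
1/(L(-94) + P) = 1/(76/73 - 26501/32) = 1/(-1932141/2336) = -2336/1932141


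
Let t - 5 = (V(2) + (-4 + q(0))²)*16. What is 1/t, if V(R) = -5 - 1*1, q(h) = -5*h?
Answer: 1/165 ≈ 0.0060606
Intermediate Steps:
V(R) = -6 (V(R) = -5 - 1 = -6)
t = 165 (t = 5 + (-6 + (-4 - 5*0)²)*16 = 5 + (-6 + (-4 + 0)²)*16 = 5 + (-6 + (-4)²)*16 = 5 + (-6 + 16)*16 = 5 + 10*16 = 5 + 160 = 165)
1/t = 1/165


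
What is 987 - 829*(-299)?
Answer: 248858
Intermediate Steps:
987 - 829*(-299) = 987 + 247871 = 248858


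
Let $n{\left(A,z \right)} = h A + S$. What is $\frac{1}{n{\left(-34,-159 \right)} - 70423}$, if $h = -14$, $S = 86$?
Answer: $- \frac{1}{69861} \approx -1.4314 \cdot 10^{-5}$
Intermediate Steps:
$n{\left(A,z \right)} = 86 - 14 A$ ($n{\left(A,z \right)} = - 14 A + 86 = 86 - 14 A$)
$\frac{1}{n{\left(-34,-159 \right)} - 70423} = \frac{1}{\left(86 - -476\right) - 70423} = \frac{1}{\left(86 + 476\right) - 70423} = \frac{1}{562 - 70423} = \frac{1}{-69861} = - \frac{1}{69861}$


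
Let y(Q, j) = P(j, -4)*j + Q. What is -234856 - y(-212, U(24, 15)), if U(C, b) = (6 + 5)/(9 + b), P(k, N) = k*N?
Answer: -33788615/144 ≈ -2.3464e+5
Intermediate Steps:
P(k, N) = N*k
U(C, b) = 11/(9 + b)
y(Q, j) = Q - 4*j**2 (y(Q, j) = (-4*j)*j + Q = -4*j**2 + Q = Q - 4*j**2)
-234856 - y(-212, U(24, 15)) = -234856 - (-212 - 4*121/(9 + 15)**2) = -234856 - (-212 - 4*(11/24)**2) = -234856 - (-212 - 4*121/576) = -234856 - (-212 - 121/144) = -234856 - 1*(-30649/144) = -234856 + 30649/144 = -33788615/144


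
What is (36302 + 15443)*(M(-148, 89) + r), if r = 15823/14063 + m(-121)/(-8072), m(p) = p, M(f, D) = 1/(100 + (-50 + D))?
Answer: 936769473731165/15778798504 ≈ 59369.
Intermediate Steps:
M(f, D) = 1/(50 + D)
r = 129424879/113516536 (r = 15823/14063 - 121/(-8072) = 15823*(1/14063) - 121*(-1/8072) = 15823/14063 + 121/8072 = 129424879/113516536 ≈ 1.1401)
(36302 + 15443)*(M(-148, 89) + r) = (36302 + 15443)*(1/(50 + 89) + 129424879/113516536) = 51745*(1/139 + 129424879/113516536) = 51745*(18103574717/15778798504) = 936769473731165/15778798504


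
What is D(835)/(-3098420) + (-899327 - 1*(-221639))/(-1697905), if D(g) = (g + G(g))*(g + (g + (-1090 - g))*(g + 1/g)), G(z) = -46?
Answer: 3705161178378861/15973771077940 ≈ 231.95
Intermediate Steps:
D(g) = (-46 + g)*(-1090/g - 1089*g) (D(g) = (g - 46)*(g + (g + (-1090 - g))*(g + 1/g)) = (-46 + g)*(g - 1090*(g + 1/g)) = (-46 + g)*(g + (-1090*g - 1090/g)) = (-46 + g)*(-1090/g - 1089*g))
D(835)/(-3098420) + (-899327 - 1*(-221639))/(-1697905) = (-1090 - 1089*835**2 + 50094*835 + 50140/835)/(-3098420) + (-899327 - 1*(-221639))/(-1697905) = (-1090 - 1089*697225 + 41828490 + 50140*(1/835))*(-1/3098420) + (-899327 + 221639)*(-1/1697905) = (-1090 - 759278025 + 41828490 + 10028/167)*(-1/3098420) - 677688*(-1/1697905) = -119814244347/167*(-1/3098420) + 61608/154355 = 119814244347/517436140 + 61608/154355 = 3705161178378861/15973771077940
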